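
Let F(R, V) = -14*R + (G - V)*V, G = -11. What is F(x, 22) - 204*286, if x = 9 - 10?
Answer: -59056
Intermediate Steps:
x = -1
F(R, V) = -14*R + V*(-11 - V) (F(R, V) = -14*R + (-11 - V)*V = -14*R + V*(-11 - V))
F(x, 22) - 204*286 = (-1*22² - 14*(-1) - 11*22) - 204*286 = (-1*484 + 14 - 242) - 58344 = (-484 + 14 - 242) - 58344 = -712 - 58344 = -59056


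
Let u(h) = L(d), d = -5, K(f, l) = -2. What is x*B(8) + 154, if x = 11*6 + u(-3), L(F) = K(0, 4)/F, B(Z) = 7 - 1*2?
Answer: 486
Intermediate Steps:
B(Z) = 5 (B(Z) = 7 - 2 = 5)
L(F) = -2/F
u(h) = ⅖ (u(h) = -2/(-5) = -2*(-⅕) = ⅖)
x = 332/5 (x = 11*6 + ⅖ = 66 + ⅖ = 332/5 ≈ 66.400)
x*B(8) + 154 = (332/5)*5 + 154 = 332 + 154 = 486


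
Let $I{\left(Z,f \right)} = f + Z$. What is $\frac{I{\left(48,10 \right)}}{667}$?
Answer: $\frac{2}{23} \approx 0.086957$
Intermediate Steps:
$I{\left(Z,f \right)} = Z + f$
$\frac{I{\left(48,10 \right)}}{667} = \frac{48 + 10}{667} = 58 \cdot \frac{1}{667} = \frac{2}{23}$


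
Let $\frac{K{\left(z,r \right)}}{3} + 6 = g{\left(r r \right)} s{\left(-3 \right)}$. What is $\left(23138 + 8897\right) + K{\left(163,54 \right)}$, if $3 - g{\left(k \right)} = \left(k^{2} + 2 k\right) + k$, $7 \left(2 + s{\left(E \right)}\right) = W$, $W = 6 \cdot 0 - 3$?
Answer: $\frac{434325970}{7} \approx 6.2047 \cdot 10^{7}$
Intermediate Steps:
$W = -3$ ($W = 0 - 3 = -3$)
$s{\left(E \right)} = - \frac{17}{7}$ ($s{\left(E \right)} = -2 + \frac{1}{7} \left(-3\right) = -2 - \frac{3}{7} = - \frac{17}{7}$)
$g{\left(k \right)} = 3 - k^{2} - 3 k$ ($g{\left(k \right)} = 3 - \left(\left(k^{2} + 2 k\right) + k\right) = 3 - \left(k^{2} + 3 k\right) = 3 - k^{2} - 3 k$)
$K{\left(z,r \right)} = - \frac{279}{7} + \frac{51 r^{4}}{7} + \frac{153 r^{2}}{7}$ ($K{\left(z,r \right)} = -18 + 3 \left(3 - \left(r r\right)^{2} - 3 r r\right) \left(- \frac{17}{7}\right) = -18 + 3 \left(3 - \left(r^{2}\right)^{2} - 3 r^{2}\right) \left(- \frac{17}{7}\right) = -18 + 3 \left(3 - r^{4} - 3 r^{2}\right) \left(- \frac{17}{7}\right) = -18 + 3 \left(- \frac{51}{7} + \frac{17 r^{4}}{7} + \frac{51 r^{2}}{7}\right) = -18 + \left(- \frac{153}{7} + \frac{51 r^{4}}{7} + \frac{153 r^{2}}{7}\right) = - \frac{279}{7} + \frac{51 r^{4}}{7} + \frac{153 r^{2}}{7}$)
$\left(23138 + 8897\right) + K{\left(163,54 \right)} = \left(23138 + 8897\right) + \left(- \frac{279}{7} + \frac{51 \cdot 54^{4}}{7} + \frac{153 \cdot 54^{2}}{7}\right) = 32035 + \left(- \frac{279}{7} + \frac{51}{7} \cdot 8503056 + \frac{153}{7} \cdot 2916\right) = 32035 + \left(- \frac{279}{7} + \frac{433655856}{7} + \frac{446148}{7}\right) = 32035 + \frac{434101725}{7} = \frac{434325970}{7}$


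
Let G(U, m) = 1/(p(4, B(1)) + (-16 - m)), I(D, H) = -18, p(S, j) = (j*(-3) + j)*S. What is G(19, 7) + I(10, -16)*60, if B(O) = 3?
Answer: -50761/47 ≈ -1080.0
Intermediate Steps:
p(S, j) = -2*S*j (p(S, j) = (-3*j + j)*S = (-2*j)*S = -2*S*j)
G(U, m) = 1/(-40 - m) (G(U, m) = 1/(-2*4*3 + (-16 - m)) = 1/(-24 + (-16 - m)) = 1/(-40 - m))
G(19, 7) + I(10, -16)*60 = -1/(40 + 7) - 18*60 = -1/47 - 1080 = -50761/47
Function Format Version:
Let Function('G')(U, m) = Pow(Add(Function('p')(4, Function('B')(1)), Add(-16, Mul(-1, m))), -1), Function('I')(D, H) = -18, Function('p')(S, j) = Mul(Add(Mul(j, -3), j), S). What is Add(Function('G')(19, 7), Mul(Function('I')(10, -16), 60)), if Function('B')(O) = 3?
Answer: Rational(-50761, 47) ≈ -1080.0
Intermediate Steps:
Function('p')(S, j) = Mul(-2, S, j) (Function('p')(S, j) = Mul(Add(Mul(-3, j), j), S) = Mul(Mul(-2, j), S) = Mul(-2, S, j))
Function('G')(U, m) = Pow(Add(-40, Mul(-1, m)), -1) (Function('G')(U, m) = Pow(Add(Mul(-2, 4, 3), Add(-16, Mul(-1, m))), -1) = Pow(Add(-24, Add(-16, Mul(-1, m))), -1) = Pow(Add(-40, Mul(-1, m)), -1))
Add(Function('G')(19, 7), Mul(Function('I')(10, -16), 60)) = Add(Mul(-1, Pow(Add(40, 7), -1)), Mul(-18, 60)) = Add(Mul(-1, Pow(47, -1)), -1080) = Add(Mul(-1, Rational(1, 47)), -1080) = Add(Rational(-1, 47), -1080) = Rational(-50761, 47)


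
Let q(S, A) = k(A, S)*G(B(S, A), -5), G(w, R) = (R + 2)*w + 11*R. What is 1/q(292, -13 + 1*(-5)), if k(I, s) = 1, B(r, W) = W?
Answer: -1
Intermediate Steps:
G(w, R) = 11*R + w*(2 + R) (G(w, R) = (2 + R)*w + 11*R = w*(2 + R) + 11*R = 11*R + w*(2 + R))
q(S, A) = -55 - 3*A (q(S, A) = 1*(2*A + 11*(-5) - 5*A) = 1*(2*A - 55 - 5*A) = 1*(-55 - 3*A) = -55 - 3*A)
1/q(292, -13 + 1*(-5)) = 1/(-55 - 3*(-13 + 1*(-5))) = 1/(-55 - 3*(-13 - 5)) = 1/(-55 - 3*(-18)) = 1/(-55 + 54) = 1/(-1) = -1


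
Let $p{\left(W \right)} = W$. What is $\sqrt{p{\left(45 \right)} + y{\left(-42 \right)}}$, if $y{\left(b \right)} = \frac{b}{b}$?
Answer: $\sqrt{46} \approx 6.7823$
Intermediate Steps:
$y{\left(b \right)} = 1$
$\sqrt{p{\left(45 \right)} + y{\left(-42 \right)}} = \sqrt{45 + 1} = \sqrt{46}$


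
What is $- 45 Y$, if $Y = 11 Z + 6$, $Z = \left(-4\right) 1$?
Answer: $1710$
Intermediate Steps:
$Z = -4$
$Y = -38$ ($Y = 11 \left(-4\right) + 6 = -44 + 6 = -38$)
$- 45 Y = \left(-45\right) \left(-38\right) = 1710$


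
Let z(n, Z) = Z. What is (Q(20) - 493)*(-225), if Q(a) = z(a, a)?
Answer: 106425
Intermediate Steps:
Q(a) = a
(Q(20) - 493)*(-225) = (20 - 493)*(-225) = -473*(-225) = 106425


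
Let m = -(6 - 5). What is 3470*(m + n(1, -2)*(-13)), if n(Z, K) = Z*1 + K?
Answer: 41640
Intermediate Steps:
m = -1 (m = -1*1 = -1)
n(Z, K) = K + Z (n(Z, K) = Z + K = K + Z)
3470*(m + n(1, -2)*(-13)) = 3470*(-1 + (-2 + 1)*(-13)) = 3470*(-1 - 1*(-13)) = 3470*(-1 + 13) = 3470*12 = 41640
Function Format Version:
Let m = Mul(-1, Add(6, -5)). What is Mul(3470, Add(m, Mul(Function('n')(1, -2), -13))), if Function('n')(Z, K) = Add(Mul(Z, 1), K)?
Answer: 41640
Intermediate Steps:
m = -1 (m = Mul(-1, 1) = -1)
Function('n')(Z, K) = Add(K, Z) (Function('n')(Z, K) = Add(Z, K) = Add(K, Z))
Mul(3470, Add(m, Mul(Function('n')(1, -2), -13))) = Mul(3470, Add(-1, Mul(Add(-2, 1), -13))) = Mul(3470, Add(-1, Mul(-1, -13))) = Mul(3470, Add(-1, 13)) = Mul(3470, 12) = 41640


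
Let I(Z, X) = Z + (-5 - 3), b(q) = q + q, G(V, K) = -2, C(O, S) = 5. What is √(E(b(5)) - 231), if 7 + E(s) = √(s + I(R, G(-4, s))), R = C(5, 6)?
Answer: √(-238 + √7) ≈ 15.341*I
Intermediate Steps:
R = 5
b(q) = 2*q
I(Z, X) = -8 + Z (I(Z, X) = Z - 8 = -8 + Z)
E(s) = -7 + √(-3 + s) (E(s) = -7 + √(s + (-8 + 5)) = -7 + √(s - 3) = -7 + √(-3 + s))
√(E(b(5)) - 231) = √((-7 + √(-3 + 2*5)) - 231) = √((-7 + √(-3 + 10)) - 231) = √((-7 + √7) - 231) = √(-238 + √7)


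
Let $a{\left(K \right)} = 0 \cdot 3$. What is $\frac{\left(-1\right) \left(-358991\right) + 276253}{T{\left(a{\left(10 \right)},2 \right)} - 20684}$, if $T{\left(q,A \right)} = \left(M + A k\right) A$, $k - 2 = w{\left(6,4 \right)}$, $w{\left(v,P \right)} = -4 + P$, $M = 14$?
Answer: $- \frac{158811}{5162} \approx -30.765$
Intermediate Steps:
$a{\left(K \right)} = 0$
$k = 2$ ($k = 2 + \left(-4 + 4\right) = 2 + 0 = 2$)
$T{\left(q,A \right)} = A \left(14 + 2 A\right)$ ($T{\left(q,A \right)} = \left(14 + A 2\right) A = \left(14 + 2 A\right) A = A \left(14 + 2 A\right)$)
$\frac{\left(-1\right) \left(-358991\right) + 276253}{T{\left(a{\left(10 \right)},2 \right)} - 20684} = \frac{\left(-1\right) \left(-358991\right) + 276253}{2 \cdot 2 \left(7 + 2\right) - 20684} = \frac{358991 + 276253}{2 \cdot 2 \cdot 9 - 20684} = \frac{635244}{36 - 20684} = \frac{635244}{-20648} = 635244 \left(- \frac{1}{20648}\right) = - \frac{158811}{5162}$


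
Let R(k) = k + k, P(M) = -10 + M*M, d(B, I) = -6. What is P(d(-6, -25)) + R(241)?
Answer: 508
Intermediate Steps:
P(M) = -10 + M²
R(k) = 2*k
P(d(-6, -25)) + R(241) = (-10 + (-6)²) + 2*241 = (-10 + 36) + 482 = 26 + 482 = 508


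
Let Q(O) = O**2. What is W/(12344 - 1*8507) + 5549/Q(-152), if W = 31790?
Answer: 755767673/88650048 ≈ 8.5253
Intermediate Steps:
W/(12344 - 1*8507) + 5549/Q(-152) = 31790/(12344 - 1*8507) + 5549/((-152)**2) = 31790/(12344 - 8507) + 5549/23104 = 31790/3837 + 5549*(1/23104) = 31790*(1/3837) + 5549/23104 = 31790/3837 + 5549/23104 = 755767673/88650048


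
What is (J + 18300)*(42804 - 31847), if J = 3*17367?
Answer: 771383757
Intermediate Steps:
J = 52101
(J + 18300)*(42804 - 31847) = (52101 + 18300)*(42804 - 31847) = 70401*10957 = 771383757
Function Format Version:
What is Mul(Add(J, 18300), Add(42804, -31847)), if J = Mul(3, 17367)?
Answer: 771383757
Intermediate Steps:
J = 52101
Mul(Add(J, 18300), Add(42804, -31847)) = Mul(Add(52101, 18300), Add(42804, -31847)) = Mul(70401, 10957) = 771383757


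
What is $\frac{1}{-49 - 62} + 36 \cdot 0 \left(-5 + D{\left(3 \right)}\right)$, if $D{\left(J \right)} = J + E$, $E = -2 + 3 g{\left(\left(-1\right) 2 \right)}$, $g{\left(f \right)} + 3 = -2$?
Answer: $- \frac{1}{111} \approx -0.009009$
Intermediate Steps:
$g{\left(f \right)} = -5$ ($g{\left(f \right)} = -3 - 2 = -5$)
$E = -17$ ($E = -2 + 3 \left(-5\right) = -2 - 15 = -17$)
$D{\left(J \right)} = -17 + J$ ($D{\left(J \right)} = J - 17 = -17 + J$)
$\frac{1}{-49 - 62} + 36 \cdot 0 \left(-5 + D{\left(3 \right)}\right) = \frac{1}{-49 - 62} + 36 \cdot 0 \left(-5 + \left(-17 + 3\right)\right) = \frac{1}{-111} + 36 \cdot 0 \left(-5 - 14\right) = - \frac{1}{111} + 36 \cdot 0 \left(-19\right) = - \frac{1}{111} + 36 \cdot 0 = - \frac{1}{111} + 0 = - \frac{1}{111}$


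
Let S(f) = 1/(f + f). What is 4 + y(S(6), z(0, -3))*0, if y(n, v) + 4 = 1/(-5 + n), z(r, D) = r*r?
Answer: 4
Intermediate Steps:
z(r, D) = r²
S(f) = 1/(2*f)
y(n, v) = -4 + 1/(-5 + n)
4 + y(S(6), z(0, -3))*0 = 4 + ((21 - 2/6)/(-5 + (½)/6))*0 = 4 + ((21 - 2/6)/(-5 + (½)*(⅙)))*0 = 4 + ((21 - 4*1/12)/(-5 + 1/12))*0 = 4 + ((21 - ⅓)/(-59/12))*0 = 4 - 12/59*62/3*0 = 4 - 248/59*0 = 4 + 0 = 4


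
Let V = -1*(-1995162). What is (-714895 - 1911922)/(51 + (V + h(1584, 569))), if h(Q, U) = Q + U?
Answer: -2626817/1997366 ≈ -1.3151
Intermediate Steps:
V = 1995162
(-714895 - 1911922)/(51 + (V + h(1584, 569))) = (-714895 - 1911922)/(51 + (1995162 + (1584 + 569))) = -2626817/(51 + (1995162 + 2153)) = -2626817/(51 + 1997315) = -2626817/1997366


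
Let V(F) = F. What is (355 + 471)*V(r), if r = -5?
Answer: -4130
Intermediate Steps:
(355 + 471)*V(r) = (355 + 471)*(-5) = 826*(-5) = -4130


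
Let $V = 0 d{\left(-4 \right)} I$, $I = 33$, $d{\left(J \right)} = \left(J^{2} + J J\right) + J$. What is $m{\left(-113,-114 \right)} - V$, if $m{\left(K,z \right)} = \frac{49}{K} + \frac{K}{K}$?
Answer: $\frac{64}{113} \approx 0.56637$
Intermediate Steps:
$d{\left(J \right)} = J + 2 J^{2}$ ($d{\left(J \right)} = \left(J^{2} + J^{2}\right) + J = 2 J^{2} + J = J + 2 J^{2}$)
$m{\left(K,z \right)} = 1 + \frac{49}{K}$ ($m{\left(K,z \right)} = \frac{49}{K} + 1 = 1 + \frac{49}{K}$)
$V = 0$ ($V = 0 \left(- 4 \left(1 + 2 \left(-4\right)\right)\right) 33 = 0 \left(- 4 \left(1 - 8\right)\right) 33 = 0 \left(\left(-4\right) \left(-7\right)\right) 33 = 0 \cdot 28 \cdot 33 = 0 \cdot 33 = 0$)
$m{\left(-113,-114 \right)} - V = \frac{49 - 113}{-113} - 0 = \left(- \frac{1}{113}\right) \left(-64\right) + 0 = \frac{64}{113} + 0 = \frac{64}{113}$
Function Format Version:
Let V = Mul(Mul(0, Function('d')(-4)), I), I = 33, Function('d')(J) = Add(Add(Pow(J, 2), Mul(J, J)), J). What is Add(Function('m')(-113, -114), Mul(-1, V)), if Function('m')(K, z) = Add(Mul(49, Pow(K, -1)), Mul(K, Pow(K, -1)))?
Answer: Rational(64, 113) ≈ 0.56637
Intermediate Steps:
Function('d')(J) = Add(J, Mul(2, Pow(J, 2))) (Function('d')(J) = Add(Add(Pow(J, 2), Pow(J, 2)), J) = Add(Mul(2, Pow(J, 2)), J) = Add(J, Mul(2, Pow(J, 2))))
Function('m')(K, z) = Add(1, Mul(49, Pow(K, -1))) (Function('m')(K, z) = Add(Mul(49, Pow(K, -1)), 1) = Add(1, Mul(49, Pow(K, -1))))
V = 0 (V = Mul(Mul(0, Mul(-4, Add(1, Mul(2, -4)))), 33) = Mul(Mul(0, Mul(-4, Add(1, -8))), 33) = Mul(Mul(0, Mul(-4, -7)), 33) = Mul(Mul(0, 28), 33) = Mul(0, 33) = 0)
Add(Function('m')(-113, -114), Mul(-1, V)) = Add(Mul(Pow(-113, -1), Add(49, -113)), Mul(-1, 0)) = Add(Mul(Rational(-1, 113), -64), 0) = Add(Rational(64, 113), 0) = Rational(64, 113)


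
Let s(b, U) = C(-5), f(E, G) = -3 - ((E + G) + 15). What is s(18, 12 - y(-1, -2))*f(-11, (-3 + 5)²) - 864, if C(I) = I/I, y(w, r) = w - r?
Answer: -875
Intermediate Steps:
C(I) = 1
f(E, G) = -18 - E - G (f(E, G) = -3 - (15 + E + G) = -3 + (-15 - E - G) = -18 - E - G)
s(b, U) = 1
s(18, 12 - y(-1, -2))*f(-11, (-3 + 5)²) - 864 = 1*(-18 - 1*(-11) - (-3 + 5)²) - 864 = 1*(-18 + 11 - 1*2²) - 864 = 1*(-18 + 11 - 1*4) - 864 = 1*(-18 + 11 - 4) - 864 = 1*(-11) - 864 = -11 - 864 = -875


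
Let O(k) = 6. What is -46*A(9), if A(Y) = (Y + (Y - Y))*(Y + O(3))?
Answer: -6210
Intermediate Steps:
A(Y) = Y*(6 + Y) (A(Y) = (Y + (Y - Y))*(Y + 6) = (Y + 0)*(6 + Y) = Y*(6 + Y))
-46*A(9) = -414*(6 + 9) = -414*15 = -46*135 = -6210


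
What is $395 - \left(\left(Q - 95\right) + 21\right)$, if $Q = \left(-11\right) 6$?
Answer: $535$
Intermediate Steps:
$Q = -66$
$395 - \left(\left(Q - 95\right) + 21\right) = 395 - \left(\left(-66 - 95\right) + 21\right) = 395 - \left(-161 + 21\right) = 395 - -140 = 395 + 140 = 535$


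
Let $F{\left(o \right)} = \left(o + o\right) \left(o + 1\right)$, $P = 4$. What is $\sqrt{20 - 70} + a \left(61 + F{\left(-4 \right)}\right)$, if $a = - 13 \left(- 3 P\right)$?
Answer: $13260 + 5 i \sqrt{2} \approx 13260.0 + 7.0711 i$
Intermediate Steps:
$F{\left(o \right)} = 2 o \left(1 + o\right)$
$a = 156$ ($a = - 13 \left(\left(-3\right) 4\right) = \left(-13\right) \left(-12\right) = 156$)
$\sqrt{20 - 70} + a \left(61 + F{\left(-4 \right)}\right) = \sqrt{20 - 70} + 156 \left(61 + 2 \left(-4\right) \left(1 - 4\right)\right) = \sqrt{-50} + 156 \left(61 + 2 \left(-4\right) \left(-3\right)\right) = 5 i \sqrt{2} + 156 \left(61 + 24\right) = 5 i \sqrt{2} + 156 \cdot 85 = 5 i \sqrt{2} + 13260 = 13260 + 5 i \sqrt{2}$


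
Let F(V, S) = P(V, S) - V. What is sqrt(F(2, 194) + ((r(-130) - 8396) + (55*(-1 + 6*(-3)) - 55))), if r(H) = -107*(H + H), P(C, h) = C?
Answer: 6*sqrt(509) ≈ 135.37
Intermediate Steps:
F(V, S) = 0 (F(V, S) = V - V = 0)
r(H) = -214*H
sqrt(F(2, 194) + ((r(-130) - 8396) + (55*(-1 + 6*(-3)) - 55))) = sqrt(0 + ((-214*(-130) - 8396) + (55*(-1 + 6*(-3)) - 55))) = sqrt(0 + ((27820 - 8396) + (55*(-1 - 18) - 55))) = sqrt(0 + (19424 + (55*(-19) - 55))) = sqrt(0 + (19424 + (-1045 - 55))) = sqrt(0 + (19424 - 1100)) = sqrt(0 + 18324) = sqrt(18324) = 6*sqrt(509)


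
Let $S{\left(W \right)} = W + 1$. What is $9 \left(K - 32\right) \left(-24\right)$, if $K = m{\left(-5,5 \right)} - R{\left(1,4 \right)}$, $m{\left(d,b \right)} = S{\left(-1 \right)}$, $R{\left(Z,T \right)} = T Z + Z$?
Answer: $7992$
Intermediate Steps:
$S{\left(W \right)} = 1 + W$
$R{\left(Z,T \right)} = Z + T Z$
$m{\left(d,b \right)} = 0$ ($m{\left(d,b \right)} = 1 - 1 = 0$)
$K = -5$ ($K = 0 - 1 \left(1 + 4\right) = 0 - 1 \cdot 5 = 0 - 5 = -5$)
$9 \left(K - 32\right) \left(-24\right) = 9 \left(-5 - 32\right) \left(-24\right) = 9 \left(\left(-37\right) \left(-24\right)\right) = 9 \cdot 888 = 7992$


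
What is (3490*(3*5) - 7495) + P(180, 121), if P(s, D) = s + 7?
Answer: 45042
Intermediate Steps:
P(s, D) = 7 + s
(3490*(3*5) - 7495) + P(180, 121) = (3490*(3*5) - 7495) + (7 + 180) = (3490*15 - 7495) + 187 = (52350 - 7495) + 187 = 44855 + 187 = 45042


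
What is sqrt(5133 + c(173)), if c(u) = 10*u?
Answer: sqrt(6863) ≈ 82.843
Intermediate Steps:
sqrt(5133 + c(173)) = sqrt(5133 + 10*173) = sqrt(5133 + 1730) = sqrt(6863)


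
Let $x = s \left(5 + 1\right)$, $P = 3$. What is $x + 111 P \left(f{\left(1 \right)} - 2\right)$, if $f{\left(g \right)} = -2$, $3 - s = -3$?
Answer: $-1296$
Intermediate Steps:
$s = 6$ ($s = 3 - -3 = 3 + 3 = 6$)
$x = 36$ ($x = 6 \left(5 + 1\right) = 6 \cdot 6 = 36$)
$x + 111 P \left(f{\left(1 \right)} - 2\right) = 36 + 111 \cdot 3 \left(-2 - 2\right) = 36 + 111 \cdot 3 \left(-4\right) = 36 + 111 \left(-12\right) = 36 - 1332 = -1296$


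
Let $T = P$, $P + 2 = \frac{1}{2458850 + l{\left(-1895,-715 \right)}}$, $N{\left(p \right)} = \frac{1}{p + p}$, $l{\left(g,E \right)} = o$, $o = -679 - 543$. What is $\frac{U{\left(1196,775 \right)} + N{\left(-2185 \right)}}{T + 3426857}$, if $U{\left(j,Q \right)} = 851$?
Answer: $\frac{4569798291366}{18401927537871085} \approx 0.00024833$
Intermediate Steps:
$o = -1222$ ($o = -679 - 543 = -1222$)
$l{\left(g,E \right)} = -1222$
$N{\left(p \right)} = \frac{1}{2 p}$
$P = - \frac{4915255}{2457628}$ ($P = -2 + \frac{1}{2458850 - 1222} = -2 + \frac{1}{2457628} = - \frac{4915255}{2457628} \approx -2.0$)
$T = - \frac{4915255}{2457628} \approx -2.0$
$\frac{U{\left(1196,775 \right)} + N{\left(-2185 \right)}}{T + 3426857} = \frac{851 + \frac{1}{2 \left(-2185\right)}}{- \frac{4915255}{2457628} + 3426857} = \frac{851 + \frac{1}{2} \left(- \frac{1}{2185}\right)}{\frac{8421934799941}{2457628}} = \left(851 - \frac{1}{4370}\right) \frac{2457628}{8421934799941} = \frac{3718869}{4370} \cdot \frac{2457628}{8421934799941} = \frac{4569798291366}{18401927537871085}$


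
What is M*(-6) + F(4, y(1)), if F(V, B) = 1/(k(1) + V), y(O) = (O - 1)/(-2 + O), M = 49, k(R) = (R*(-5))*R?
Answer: -295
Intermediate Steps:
k(R) = -5*R² (k(R) = (-5*R)*R = -5*R²)
y(O) = (-1 + O)/(-2 + O)
F(V, B) = 1/(-5 + V) (F(V, B) = 1/(-5*1² + V) = 1/(-5*1 + V) = 1/(-5 + V))
M*(-6) + F(4, y(1)) = 49*(-6) + 1/(-5 + 4) = -294 + 1/(-1) = -294 - 1 = -295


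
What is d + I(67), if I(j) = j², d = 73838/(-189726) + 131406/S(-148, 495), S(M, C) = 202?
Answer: 49238895577/9581163 ≈ 5139.1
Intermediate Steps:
d = 6229054870/9581163 (d = 73838/(-189726) + 131406/202 = 73838*(-1/189726) + 131406*(1/202) = -36919/94863 + 65703/101 = 6229054870/9581163 ≈ 650.14)
d + I(67) = 6229054870/9581163 + 67² = 6229054870/9581163 + 4489 = 49238895577/9581163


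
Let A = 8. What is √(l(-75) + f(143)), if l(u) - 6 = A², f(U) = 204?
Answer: √274 ≈ 16.553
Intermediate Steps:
l(u) = 70 (l(u) = 6 + 8² = 6 + 64 = 70)
√(l(-75) + f(143)) = √(70 + 204) = √274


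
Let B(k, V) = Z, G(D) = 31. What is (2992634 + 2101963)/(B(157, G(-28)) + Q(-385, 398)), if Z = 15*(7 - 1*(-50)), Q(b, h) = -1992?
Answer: -1698199/379 ≈ -4480.7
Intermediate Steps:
Z = 855 (Z = 15*(7 + 50) = 15*57 = 855)
B(k, V) = 855
(2992634 + 2101963)/(B(157, G(-28)) + Q(-385, 398)) = (2992634 + 2101963)/(855 - 1992) = 5094597/(-1137) = 5094597*(-1/1137) = -1698199/379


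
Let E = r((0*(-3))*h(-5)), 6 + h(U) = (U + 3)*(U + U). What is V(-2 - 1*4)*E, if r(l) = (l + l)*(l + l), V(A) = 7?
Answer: 0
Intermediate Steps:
h(U) = -6 + 2*U*(3 + U) (h(U) = -6 + (U + 3)*(U + U) = -6 + (3 + U)*(2*U) = -6 + 2*U*(3 + U))
r(l) = 4*l**2 (r(l) = (2*l)*(2*l) = 4*l**2)
E = 0 (E = 4*((0*(-3))*(-6 + 2*(-5)**2 + 6*(-5)))**2 = 4*(0*(-6 + 2*25 - 30))**2 = 4*(0*(-6 + 50 - 30))**2 = 4*(0*14)**2 = 4*0**2 = 4*0 = 0)
V(-2 - 1*4)*E = 7*0 = 0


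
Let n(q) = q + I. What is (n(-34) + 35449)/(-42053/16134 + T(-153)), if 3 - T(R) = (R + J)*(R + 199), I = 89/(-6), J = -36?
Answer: 81592327/20039335 ≈ 4.0716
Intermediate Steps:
I = -89/6 (I = 89*(-1/6) = -89/6 ≈ -14.833)
T(R) = 3 - (-36 + R)*(199 + R) (T(R) = 3 - (R - 36)*(R + 199) = 3 - (-36 + R)*(199 + R))
n(q) = -89/6 + q (n(q) = q - 89/6 = -89/6 + q)
(n(-34) + 35449)/(-42053/16134 + T(-153)) = ((-89/6 - 34) + 35449)/(-42053/16134 + (7167 - 1*(-153)**2 - 163*(-153))) = (-293/6 + 35449)/(-42053*1/16134 + (7167 - 1*23409 + 24939)) = 212401/(6*(-42053/16134 + (7167 - 23409 + 24939))) = 212401/(6*(-42053/16134 + 8697)) = 212401/(6*(140275345/16134)) = (212401/6)*(16134/140275345) = 81592327/20039335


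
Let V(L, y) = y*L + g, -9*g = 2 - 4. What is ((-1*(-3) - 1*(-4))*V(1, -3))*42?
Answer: -2450/3 ≈ -816.67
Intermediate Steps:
g = 2/9 (g = -(2 - 4)/9 = -1/9*(-2) = 2/9 ≈ 0.22222)
V(L, y) = 2/9 + L*y (V(L, y) = y*L + 2/9 = L*y + 2/9 = 2/9 + L*y)
((-1*(-3) - 1*(-4))*V(1, -3))*42 = ((-1*(-3) - 1*(-4))*(2/9 + 1*(-3)))*42 = ((3 + 4)*(2/9 - 3))*42 = (7*(-25/9))*42 = -175/9*42 = -2450/3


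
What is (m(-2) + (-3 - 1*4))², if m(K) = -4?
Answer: 121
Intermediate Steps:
(m(-2) + (-3 - 1*4))² = (-4 + (-3 - 1*4))² = (-4 + (-3 - 4))² = (-4 - 7)² = (-11)² = 121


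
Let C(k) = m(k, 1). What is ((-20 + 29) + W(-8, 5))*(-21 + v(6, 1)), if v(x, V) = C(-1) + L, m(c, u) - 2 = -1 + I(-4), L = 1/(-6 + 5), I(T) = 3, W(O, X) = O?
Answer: -18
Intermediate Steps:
L = -1 (L = 1/(-1) = -1)
m(c, u) = 4 (m(c, u) = 2 + (-1 + 3) = 2 + 2 = 4)
C(k) = 4
v(x, V) = 3 (v(x, V) = 4 - 1 = 3)
((-20 + 29) + W(-8, 5))*(-21 + v(6, 1)) = ((-20 + 29) - 8)*(-21 + 3) = (9 - 8)*(-18) = 1*(-18) = -18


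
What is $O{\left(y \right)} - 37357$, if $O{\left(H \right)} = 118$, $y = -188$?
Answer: $-37239$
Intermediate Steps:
$O{\left(y \right)} - 37357 = 118 - 37357 = -37239$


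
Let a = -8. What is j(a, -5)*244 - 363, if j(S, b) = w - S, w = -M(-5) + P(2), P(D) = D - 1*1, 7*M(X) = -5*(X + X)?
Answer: 631/7 ≈ 90.143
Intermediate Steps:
M(X) = -10*X/7 (M(X) = (-5*(X + X))/7 = (-10*X)/7 = -10*X/7)
P(D) = -1 + D (P(D) = D - 1 = -1 + D)
w = -43/7 (w = -(-10)*(-5)/7 + (-1 + 2) = -1*50/7 + 1 = -50/7 + 1 = -43/7 ≈ -6.1429)
j(S, b) = -43/7 - S
j(a, -5)*244 - 363 = (-43/7 - 1*(-8))*244 - 363 = (-43/7 + 8)*244 - 363 = (13/7)*244 - 363 = 3172/7 - 363 = 631/7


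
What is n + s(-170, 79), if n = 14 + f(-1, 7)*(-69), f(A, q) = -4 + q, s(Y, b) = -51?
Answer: -244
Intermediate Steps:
n = -193 (n = 14 + (-4 + 7)*(-69) = 14 + 3*(-69) = 14 - 207 = -193)
n + s(-170, 79) = -193 - 51 = -244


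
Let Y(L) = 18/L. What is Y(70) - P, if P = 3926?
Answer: -137401/35 ≈ -3925.7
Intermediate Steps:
Y(70) - P = 18/70 - 1*3926 = 18*(1/70) - 3926 = 9/35 - 3926 = -137401/35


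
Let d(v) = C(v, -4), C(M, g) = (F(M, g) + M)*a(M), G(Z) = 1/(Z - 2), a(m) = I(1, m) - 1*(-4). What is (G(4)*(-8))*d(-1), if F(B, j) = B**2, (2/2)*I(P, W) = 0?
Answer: 0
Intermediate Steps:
I(P, W) = 0
a(m) = 4 (a(m) = 0 - 1*(-4) = 0 + 4 = 4)
G(Z) = 1/(-2 + Z)
C(M, g) = 4*M + 4*M**2 (C(M, g) = (M**2 + M)*4 = (M + M**2)*4 = 4*M + 4*M**2)
d(v) = 4*v*(1 + v)
(G(4)*(-8))*d(-1) = (-8/(-2 + 4))*(4*(-1)*(1 - 1)) = (-8/2)*(4*(-1)*0) = ((1/2)*(-8))*0 = -4*0 = 0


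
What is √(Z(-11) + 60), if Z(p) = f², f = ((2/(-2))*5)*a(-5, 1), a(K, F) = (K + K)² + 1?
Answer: √255085 ≈ 505.06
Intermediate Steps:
a(K, F) = 1 + 4*K² (a(K, F) = (2*K)² + 1 = 4*K² + 1 = 1 + 4*K²)
f = -505 (f = ((2/(-2))*5)*(1 + 4*(-5)²) = ((2*(-½))*5)*(1 + 4*25) = (-1*5)*(1 + 100) = -5*101 = -505)
Z(p) = 255025 (Z(p) = (-505)² = 255025)
√(Z(-11) + 60) = √(255025 + 60) = √255085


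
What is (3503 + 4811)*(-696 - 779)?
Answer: -12263150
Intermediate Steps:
(3503 + 4811)*(-696 - 779) = 8314*(-1475) = -12263150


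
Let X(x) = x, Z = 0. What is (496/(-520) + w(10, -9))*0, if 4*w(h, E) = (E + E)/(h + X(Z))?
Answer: 0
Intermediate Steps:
w(h, E) = E/(2*h) (w(h, E) = ((E + E)/(h + 0))/4 = ((2*E)/h)/4 = (2*E/h)/4 = E/(2*h))
(496/(-520) + w(10, -9))*0 = (496/(-520) + (1/2)*(-9)/10)*0 = (496*(-1/520) + (1/2)*(-9)*(1/10))*0 = (-62/65 - 9/20)*0 = -73/52*0 = 0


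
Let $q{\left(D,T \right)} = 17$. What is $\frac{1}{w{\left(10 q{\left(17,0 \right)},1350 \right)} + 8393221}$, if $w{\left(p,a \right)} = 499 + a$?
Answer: $\frac{1}{8395070} \approx 1.1912 \cdot 10^{-7}$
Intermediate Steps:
$\frac{1}{w{\left(10 q{\left(17,0 \right)},1350 \right)} + 8393221} = \frac{1}{\left(499 + 1350\right) + 8393221} = \frac{1}{1849 + 8393221} = \frac{1}{8395070}$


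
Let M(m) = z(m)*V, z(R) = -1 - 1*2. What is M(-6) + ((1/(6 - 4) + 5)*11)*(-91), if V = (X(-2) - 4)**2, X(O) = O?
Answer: -11227/2 ≈ -5613.5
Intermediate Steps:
z(R) = -3 (z(R) = -1 - 2 = -3)
V = 36 (V = (-2 - 4)**2 = (-6)**2 = 36)
M(m) = -108 (M(m) = -3*36 = -108)
M(-6) + ((1/(6 - 4) + 5)*11)*(-91) = -108 + ((1/(6 - 4) + 5)*11)*(-91) = -108 + ((1/2 + 5)*11)*(-91) = -108 + ((11/2)*11)*(-91) = -108 + (121/2)*(-91) = -108 - 11011/2 = -11227/2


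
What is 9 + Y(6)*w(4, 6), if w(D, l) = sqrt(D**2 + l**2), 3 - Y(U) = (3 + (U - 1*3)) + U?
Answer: 9 - 18*sqrt(13) ≈ -55.900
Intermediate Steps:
Y(U) = 3 - 2*U (Y(U) = 3 - ((3 + (U - 1*3)) + U) = 3 - ((3 + (U - 3)) + U) = 3 - ((3 + (-3 + U)) + U) = 3 - (U + U) = 3 - 2*U)
9 + Y(6)*w(4, 6) = 9 + (3 - 2*6)*sqrt(4**2 + 6**2) = 9 + (3 - 12)*sqrt(16 + 36) = 9 - 18*sqrt(13)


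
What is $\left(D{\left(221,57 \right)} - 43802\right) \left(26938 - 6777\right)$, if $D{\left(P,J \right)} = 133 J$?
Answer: $-730251581$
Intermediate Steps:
$\left(D{\left(221,57 \right)} - 43802\right) \left(26938 - 6777\right) = \left(133 \cdot 57 - 43802\right) \left(26938 - 6777\right) = \left(7581 - 43802\right) 20161 = \left(-36221\right) 20161 = -730251581$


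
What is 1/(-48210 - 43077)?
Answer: -1/91287 ≈ -1.0954e-5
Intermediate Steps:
1/(-48210 - 43077) = 1/(-91287) = -1/91287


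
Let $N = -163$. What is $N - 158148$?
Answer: $-158311$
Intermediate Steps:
$N - 158148 = -163 - 158148 = -158311$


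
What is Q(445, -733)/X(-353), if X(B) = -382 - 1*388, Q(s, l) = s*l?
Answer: 65237/154 ≈ 423.62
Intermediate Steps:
Q(s, l) = l*s
X(B) = -770 (X(B) = -382 - 388 = -770)
Q(445, -733)/X(-353) = -733*445/(-770) = -326185*(-1/770) = 65237/154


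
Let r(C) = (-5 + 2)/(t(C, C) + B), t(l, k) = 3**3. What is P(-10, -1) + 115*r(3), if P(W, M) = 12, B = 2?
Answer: 3/29 ≈ 0.10345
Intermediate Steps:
t(l, k) = 27
r(C) = -3/29 (r(C) = (-5 + 2)/(27 + 2) = -3/29)
P(-10, -1) + 115*r(3) = 12 + 115*(-3/29) = 12 - 345/29 = 3/29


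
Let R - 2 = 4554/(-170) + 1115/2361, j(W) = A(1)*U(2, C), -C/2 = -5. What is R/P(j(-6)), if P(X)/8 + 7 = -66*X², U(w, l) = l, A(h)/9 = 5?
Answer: 1219963/5364312859590 ≈ 2.2742e-7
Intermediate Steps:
C = 10 (C = -2*(-5) = 10)
A(h) = 45 (A(h) = 9*5 = 45)
j(W) = 450 (j(W) = 45*10 = 450)
R = -4879852/200685 (R = 2 + (4554/(-170) + 1115/2361) = 2 + (4554*(-1/170) + 1115*(1/2361)) = 2 + (-2277/85 + 1115/2361) = 2 - 5281222/200685 = -4879852/200685 ≈ -24.316)
P(X) = -56 - 528*X² (P(X) = -56 + 8*(-66*X²) = -56 - 528*X²)
R/P(j(-6)) = -4879852/(200685*(-56 - 528*450²)) = -4879852/(200685*(-56 - 528*202500)) = -4879852/(200685*(-56 - 106920000)) = -4879852/200685/(-106920056) = -4879852/200685*(-1/106920056) = 1219963/5364312859590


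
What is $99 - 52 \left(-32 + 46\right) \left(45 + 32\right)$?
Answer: $-55957$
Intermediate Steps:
$99 - 52 \left(-32 + 46\right) \left(45 + 32\right) = 99 - 52 \cdot 14 \cdot 77 = 99 - 56056 = -55957$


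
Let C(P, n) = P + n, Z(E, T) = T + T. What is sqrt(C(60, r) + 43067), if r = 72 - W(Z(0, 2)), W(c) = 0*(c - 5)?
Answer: sqrt(43199) ≈ 207.84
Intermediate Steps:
Z(E, T) = 2*T
W(c) = 0 (W(c) = 0*(-5 + c) = 0)
r = 72 (r = 72 - 1*0 = 72 + 0 = 72)
sqrt(C(60, r) + 43067) = sqrt((60 + 72) + 43067) = sqrt(132 + 43067) = sqrt(43199)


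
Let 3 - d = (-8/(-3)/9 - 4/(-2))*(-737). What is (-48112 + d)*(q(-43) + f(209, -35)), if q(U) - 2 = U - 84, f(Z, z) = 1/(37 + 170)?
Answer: 32426564626/5589 ≈ 5.8019e+6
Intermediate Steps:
f(Z, z) = 1/207
d = 45775/27 (d = 3 - (-8/(-3)/9 - 4/(-2))*(-737) = 3 - (-8*(-⅓)*(⅑) - 4*(-½))*(-737) = 3 - ((8/3)*(⅑) + 2)*(-737) = 3 - (8/27 + 2)*(-737) = 3 - 62*(-737)/27 = 3 - 1*(-45694/27) = 3 + 45694/27 = 45775/27 ≈ 1695.4)
q(U) = -82 + U (q(U) = 2 + (U - 84) = 2 + (-84 + U) = -82 + U)
(-48112 + d)*(q(-43) + f(209, -35)) = (-48112 + 45775/27)*((-82 - 43) + 1/207) = -1253249*(-125 + 1/207)/27 = -1253249/27*(-25874/207) = 32426564626/5589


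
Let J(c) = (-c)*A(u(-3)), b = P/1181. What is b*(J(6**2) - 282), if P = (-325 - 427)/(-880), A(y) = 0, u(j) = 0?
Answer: -13254/64955 ≈ -0.20405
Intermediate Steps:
P = 47/55 (P = -752*(-1/880) = 47/55 ≈ 0.85455)
b = 47/64955 (b = (47/55)/1181 = (47/55)*(1/1181) = 47/64955 ≈ 0.00072358)
J(c) = 0 (J(c) = -c*0 = 0)
b*(J(6**2) - 282) = 47*(0 - 282)/64955 = (47/64955)*(-282) = -13254/64955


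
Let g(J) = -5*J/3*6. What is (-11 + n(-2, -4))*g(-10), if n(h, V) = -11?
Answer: -2200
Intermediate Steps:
g(J) = -10*J (g(J) = -5*J/3*6 = -10*J)
(-11 + n(-2, -4))*g(-10) = (-11 - 11)*(-10*(-10)) = -22*100 = -2200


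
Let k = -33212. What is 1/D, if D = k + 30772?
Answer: -1/2440 ≈ -0.00040984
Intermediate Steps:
D = -2440 (D = -33212 + 30772 = -2440)
1/D = 1/(-2440) = -1/2440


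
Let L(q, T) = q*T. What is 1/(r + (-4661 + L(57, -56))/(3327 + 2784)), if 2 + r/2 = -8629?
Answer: -6111/105495935 ≈ -5.7926e-5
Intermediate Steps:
r = -17262 (r = -4 + 2*(-8629) = -4 - 17258 = -17262)
L(q, T) = T*q
1/(r + (-4661 + L(57, -56))/(3327 + 2784)) = 1/(-17262 + (-4661 - 56*57)/(3327 + 2784)) = 1/(-17262 + (-4661 - 3192)/6111) = 1/(-17262 - 7853*1/6111) = 1/(-17262 - 7853/6111) = 1/(-105495935/6111) = -6111/105495935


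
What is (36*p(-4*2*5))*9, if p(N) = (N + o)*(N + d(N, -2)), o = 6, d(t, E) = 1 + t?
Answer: 870264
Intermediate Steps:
p(N) = (1 + 2*N)*(6 + N) (p(N) = (N + 6)*(N + (1 + N)) = (6 + N)*(1 + 2*N) = (1 + 2*N)*(6 + N))
(36*p(-4*2*5))*9 = (36*(6 + 2*(-4*2*5)² + 13*(-4*2*5)))*9 = (36*(6 + 2*(-8*5)² + 13*(-8*5)))*9 = (36*(6 + 2*(-40)² + 13*(-40)))*9 = (36*(6 + 2*1600 - 520))*9 = (36*(6 + 3200 - 520))*9 = (36*2686)*9 = 96696*9 = 870264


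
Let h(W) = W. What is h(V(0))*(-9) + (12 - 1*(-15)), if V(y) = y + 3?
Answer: 0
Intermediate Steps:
V(y) = 3 + y
h(V(0))*(-9) + (12 - 1*(-15)) = (3 + 0)*(-9) + (12 - 1*(-15)) = 3*(-9) + (12 + 15) = -27 + 27 = 0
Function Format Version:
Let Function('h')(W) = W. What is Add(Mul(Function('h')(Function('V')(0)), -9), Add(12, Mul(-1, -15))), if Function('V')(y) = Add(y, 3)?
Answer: 0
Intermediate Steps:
Function('V')(y) = Add(3, y)
Add(Mul(Function('h')(Function('V')(0)), -9), Add(12, Mul(-1, -15))) = Add(Mul(Add(3, 0), -9), Add(12, Mul(-1, -15))) = Add(Mul(3, -9), Add(12, 15)) = Add(-27, 27) = 0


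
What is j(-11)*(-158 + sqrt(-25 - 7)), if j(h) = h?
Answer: 1738 - 44*I*sqrt(2) ≈ 1738.0 - 62.225*I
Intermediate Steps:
j(-11)*(-158 + sqrt(-25 - 7)) = -11*(-158 + sqrt(-25 - 7)) = -11*(-158 + sqrt(-32)) = -11*(-158 + 4*I*sqrt(2)) = 1738 - 44*I*sqrt(2)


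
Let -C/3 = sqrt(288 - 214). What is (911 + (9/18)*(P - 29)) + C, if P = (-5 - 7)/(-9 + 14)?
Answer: 8953/10 - 3*sqrt(74) ≈ 869.49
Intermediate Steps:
P = -12/5 ≈ -2.4000
C = -3*sqrt(74) (C = -3*sqrt(288 - 214) = -3*sqrt(74) ≈ -25.807)
(911 + (9/18)*(P - 29)) + C = (911 + (9/18)*(-12/5 - 29)) - 3*sqrt(74) = (911 + (9*(1/18))*(-157/5)) - 3*sqrt(74) = (911 + (1/2)*(-157/5)) - 3*sqrt(74) = (911 - 157/10) - 3*sqrt(74) = 8953/10 - 3*sqrt(74)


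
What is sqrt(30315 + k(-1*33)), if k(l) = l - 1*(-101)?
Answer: sqrt(30383) ≈ 174.31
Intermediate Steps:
k(l) = 101 + l (k(l) = l + 101 = 101 + l)
sqrt(30315 + k(-1*33)) = sqrt(30315 + (101 - 1*33)) = sqrt(30315 + (101 - 33)) = sqrt(30315 + 68) = sqrt(30383)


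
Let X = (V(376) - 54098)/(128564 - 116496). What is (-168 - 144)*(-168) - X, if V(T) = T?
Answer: 316305005/6034 ≈ 52420.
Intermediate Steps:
X = -26861/6034 (X = (376 - 54098)/(128564 - 116496) = -53722/12068 = -53722*1/12068 = -26861/6034 ≈ -4.4516)
(-168 - 144)*(-168) - X = (-168 - 144)*(-168) - 1*(-26861/6034) = -312*(-168) + 26861/6034 = 52416 + 26861/6034 = 316305005/6034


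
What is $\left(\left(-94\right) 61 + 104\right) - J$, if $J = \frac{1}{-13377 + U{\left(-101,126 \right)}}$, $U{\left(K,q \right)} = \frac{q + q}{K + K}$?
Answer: $- \frac{7607272789}{1351203} \approx -5630.0$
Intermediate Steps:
$U{\left(K,q \right)} = \frac{q}{K}$ ($U{\left(K,q \right)} = \frac{2 q}{2 K} = 2 q \frac{1}{2 K} = \frac{q}{K}$)
$J = - \frac{101}{1351203}$ ($J = \frac{1}{-13377 + \frac{126}{-101}} = \frac{1}{-13377 + 126 \left(- \frac{1}{101}\right)} = \frac{1}{-13377 - \frac{126}{101}} = \frac{1}{- \frac{1351203}{101}} = - \frac{101}{1351203} \approx -7.4748 \cdot 10^{-5}$)
$\left(\left(-94\right) 61 + 104\right) - J = \left(\left(-94\right) 61 + 104\right) - - \frac{101}{1351203} = \left(-5734 + 104\right) + \frac{101}{1351203} = -5630 + \frac{101}{1351203} = - \frac{7607272789}{1351203}$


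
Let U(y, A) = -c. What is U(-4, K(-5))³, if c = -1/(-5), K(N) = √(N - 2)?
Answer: -1/125 ≈ -0.0080000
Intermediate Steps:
K(N) = √(-2 + N)
c = ⅕ (c = -1*(-⅕) = ⅕ ≈ 0.20000)
U(y, A) = -⅕ (U(y, A) = -1*⅕ = -⅕)
U(-4, K(-5))³ = (-⅕)³ = -1/125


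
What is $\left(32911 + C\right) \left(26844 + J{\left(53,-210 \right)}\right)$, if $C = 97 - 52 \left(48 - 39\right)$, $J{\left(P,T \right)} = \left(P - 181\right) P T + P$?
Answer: $47233013980$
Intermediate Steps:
$J{\left(P,T \right)} = P + P T \left(-181 + P\right)$ ($J{\left(P,T \right)} = \left(-181 + P\right) P T + P = P \left(-181 + P\right) T + P = P T \left(-181 + P\right) + P = P + P T \left(-181 + P\right)$)
$C = -371$ ($C = 97 - 52 \left(48 - 39\right) = 97 - 468 = -371$)
$\left(32911 + C\right) \left(26844 + J{\left(53,-210 \right)}\right) = \left(32911 - 371\right) \left(26844 + 53 \left(1 - -38010 + 53 \left(-210\right)\right)\right) = 32540 \left(26844 + 53 \left(1 + 38010 - 11130\right)\right) = 32540 \left(26844 + 53 \cdot 26881\right) = 32540 \left(26844 + 1424693\right) = 32540 \cdot 1451537 = 47233013980$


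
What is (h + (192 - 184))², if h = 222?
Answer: 52900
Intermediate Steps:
(h + (192 - 184))² = (222 + (192 - 184))² = (222 + 8)² = 230² = 52900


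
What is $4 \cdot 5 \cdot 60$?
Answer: $1200$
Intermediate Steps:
$4 \cdot 5 \cdot 60 = 20 \cdot 60 = 1200$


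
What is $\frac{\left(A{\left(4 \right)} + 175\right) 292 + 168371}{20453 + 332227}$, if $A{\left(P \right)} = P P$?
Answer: $\frac{224143}{352680} \approx 0.63554$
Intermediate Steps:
$A{\left(P \right)} = P^{2}$
$\frac{\left(A{\left(4 \right)} + 175\right) 292 + 168371}{20453 + 332227} = \frac{\left(4^{2} + 175\right) 292 + 168371}{20453 + 332227} = \frac{\left(16 + 175\right) 292 + 168371}{352680} = \left(191 \cdot 292 + 168371\right) \frac{1}{352680} = \left(55772 + 168371\right) \frac{1}{352680} = 224143 \cdot \frac{1}{352680} = \frac{224143}{352680}$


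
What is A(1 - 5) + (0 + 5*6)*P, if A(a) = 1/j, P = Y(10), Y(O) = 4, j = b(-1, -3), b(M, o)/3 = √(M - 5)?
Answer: 120 - I*√6/18 ≈ 120.0 - 0.13608*I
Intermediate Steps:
b(M, o) = 3*√(-5 + M) (b(M, o) = 3*√(M - 5) = 3*√(-5 + M))
j = 3*I*√6 (j = 3*√(-5 - 1) = 3*√(-6) = 3*(I*√6) = 3*I*√6 ≈ 7.3485*I)
P = 4
A(a) = -I*√6/18 (A(a) = 1/(3*I*√6) = -I*√6/18)
A(1 - 5) + (0 + 5*6)*P = -I*√6/18 + (0 + 5*6)*4 = -I*√6/18 + (0 + 30)*4 = -I*√6/18 + 30*4 = -I*√6/18 + 120 = 120 - I*√6/18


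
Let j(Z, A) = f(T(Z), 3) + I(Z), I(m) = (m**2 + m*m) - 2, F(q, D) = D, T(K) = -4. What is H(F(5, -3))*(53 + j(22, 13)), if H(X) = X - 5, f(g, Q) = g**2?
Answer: -8280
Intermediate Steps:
I(m) = -2 + 2*m**2 (I(m) = (m**2 + m**2) - 2 = 2*m**2 - 2 = -2 + 2*m**2)
H(X) = -5 + X
j(Z, A) = 14 + 2*Z**2 (j(Z, A) = (-4)**2 + (-2 + 2*Z**2) = 16 + (-2 + 2*Z**2) = 14 + 2*Z**2)
H(F(5, -3))*(53 + j(22, 13)) = (-5 - 3)*(53 + (14 + 2*22**2)) = -8*(53 + (14 + 2*484)) = -8*(53 + (14 + 968)) = -8*(53 + 982) = -8*1035 = -8280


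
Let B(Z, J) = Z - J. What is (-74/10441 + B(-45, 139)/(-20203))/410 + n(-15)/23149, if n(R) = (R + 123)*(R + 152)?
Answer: 639822474522229/1001022998675035 ≈ 0.63917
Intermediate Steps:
n(R) = (123 + R)*(152 + R)
(-74/10441 + B(-45, 139)/(-20203))/410 + n(-15)/23149 = (-74/10441 + (-45 - 1*139)/(-20203))/410 + (18696 + (-15)² + 275*(-15))/23149 = (-74*1/10441 + (-45 - 139)*(-1/20203))*(1/410) + (18696 + 225 - 4125)*(1/23149) = (-74/10441 - 184*(-1/20203))*(1/410) + 14796*(1/23149) = (-74/10441 + 184/20203)*(1/410) + 14796/23149 = (426122/210939523)*(1/410) + 14796/23149 = 213061/43242602215 + 14796/23149 = 639822474522229/1001022998675035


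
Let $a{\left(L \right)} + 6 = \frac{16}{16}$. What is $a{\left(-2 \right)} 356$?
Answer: $-1780$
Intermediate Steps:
$a{\left(L \right)} = -5$ ($a{\left(L \right)} = -6 + \frac{16}{16} = -6 + 16 \cdot \frac{1}{16} = -6 + 1 = -5$)
$a{\left(-2 \right)} 356 = \left(-5\right) 356 = -1780$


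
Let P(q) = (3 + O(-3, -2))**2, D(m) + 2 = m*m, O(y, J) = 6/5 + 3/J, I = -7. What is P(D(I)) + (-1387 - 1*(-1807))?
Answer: 42729/100 ≈ 427.29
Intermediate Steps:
O(y, J) = 6/5 + 3/J (O(y, J) = 6*(1/5) + 3/J = 6/5 + 3/J)
D(m) = -2 + m**2 (D(m) = -2 + m*m = -2 + m**2)
P(q) = 729/100 (P(q) = (3 + (6/5 + 3/(-2)))**2 = (3 + (6/5 + 3*(-1/2)))**2 = (3 + (6/5 - 3/2))**2 = (3 - 3/10)**2 = (27/10)**2 = 729/100)
P(D(I)) + (-1387 - 1*(-1807)) = 729/100 + (-1387 - 1*(-1807)) = 729/100 + (-1387 + 1807) = 729/100 + 420 = 42729/100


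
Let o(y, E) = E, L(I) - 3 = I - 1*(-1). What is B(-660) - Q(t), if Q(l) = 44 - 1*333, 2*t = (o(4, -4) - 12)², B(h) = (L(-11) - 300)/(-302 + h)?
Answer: 278325/962 ≈ 289.32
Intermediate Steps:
L(I) = 4 + I (L(I) = 3 + (I - 1*(-1)) = 3 + (I + 1) = 3 + (1 + I) = 4 + I)
B(h) = -307/(-302 + h) (B(h) = ((4 - 11) - 300)/(-302 + h) = (-7 - 300)/(-302 + h) = -307/(-302 + h))
t = 128 (t = (-4 - 12)²/2 = (½)*(-16)² = (½)*256 = 128)
Q(l) = -289 (Q(l) = 44 - 333 = -289)
B(-660) - Q(t) = -307/(-302 - 660) - 1*(-289) = -307/(-962) + 289 = -307*(-1/962) + 289 = 307/962 + 289 = 278325/962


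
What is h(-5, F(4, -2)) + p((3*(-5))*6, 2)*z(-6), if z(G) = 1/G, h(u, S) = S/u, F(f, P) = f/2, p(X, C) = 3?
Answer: -9/10 ≈ -0.90000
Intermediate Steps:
F(f, P) = f/2 (F(f, P) = f*(½) = f/2)
h(-5, F(4, -2)) + p((3*(-5))*6, 2)*z(-6) = ((½)*4)/(-5) + 3/(-6) = 2*(-⅕) + 3*(-⅙) = -⅖ - ½ = -9/10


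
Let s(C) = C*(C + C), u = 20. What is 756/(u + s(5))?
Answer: 54/5 ≈ 10.800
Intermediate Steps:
s(C) = 2*C² (s(C) = C*(2*C) = 2*C²)
756/(u + s(5)) = 756/(20 + 2*5²) = 756/(20 + 2*25) = 756/(20 + 50) = 756/70 = (1/70)*756 = 54/5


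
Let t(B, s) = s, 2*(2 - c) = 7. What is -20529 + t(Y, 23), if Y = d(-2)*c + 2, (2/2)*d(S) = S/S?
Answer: -20506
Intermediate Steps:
c = -3/2 (c = 2 - 1/2*7 = 2 - 7/2 = -3/2 ≈ -1.5000)
d(S) = 1 (d(S) = S/S = 1)
Y = 1/2 (Y = 1*(-3/2) + 2 = -3/2 + 2 = 1/2 ≈ 0.50000)
-20529 + t(Y, 23) = -20529 + 23 = -20506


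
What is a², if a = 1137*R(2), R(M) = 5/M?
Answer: 32319225/4 ≈ 8.0798e+6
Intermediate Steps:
a = 5685/2 (a = 1137*(5/2) = 5685/2 ≈ 2842.5)
a² = (5685/2)² = 32319225/4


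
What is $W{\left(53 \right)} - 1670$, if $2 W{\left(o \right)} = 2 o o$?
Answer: $1139$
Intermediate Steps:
$W{\left(o \right)} = o^{2}$ ($W{\left(o \right)} = \frac{2 o o}{2} = \frac{2 o^{2}}{2} = o^{2}$)
$W{\left(53 \right)} - 1670 = 53^{2} - 1670 = 2809 - 1670 = 1139$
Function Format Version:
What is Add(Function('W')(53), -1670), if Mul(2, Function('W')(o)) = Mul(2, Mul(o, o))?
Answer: 1139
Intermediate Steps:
Function('W')(o) = Pow(o, 2) (Function('W')(o) = Mul(Rational(1, 2), Mul(2, Mul(o, o))) = Mul(Rational(1, 2), Mul(2, Pow(o, 2))) = Pow(o, 2))
Add(Function('W')(53), -1670) = Add(Pow(53, 2), -1670) = Add(2809, -1670) = 1139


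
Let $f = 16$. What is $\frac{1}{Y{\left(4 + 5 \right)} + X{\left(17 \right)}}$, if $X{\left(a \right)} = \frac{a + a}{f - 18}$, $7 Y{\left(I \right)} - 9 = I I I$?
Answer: $\frac{7}{619} \approx 0.011309$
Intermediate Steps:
$Y{\left(I \right)} = \frac{9}{7} + \frac{I^{3}}{7}$ ($Y{\left(I \right)} = \frac{9}{7} + \frac{I I I}{7} = \frac{9}{7} + \frac{I^{2} I}{7} = \frac{9}{7} + \frac{I^{3}}{7}$)
$X{\left(a \right)} = - a$ ($X{\left(a \right)} = \frac{a + a}{16 - 18} = \frac{2 a}{-2} = 2 a \left(- \frac{1}{2}\right) = - a$)
$\frac{1}{Y{\left(4 + 5 \right)} + X{\left(17 \right)}} = \frac{1}{\left(\frac{9}{7} + \frac{\left(4 + 5\right)^{3}}{7}\right) - 17} = \frac{1}{\left(\frac{9}{7} + \frac{9^{3}}{7}\right) - 17} = \frac{1}{\left(\frac{9}{7} + \frac{1}{7} \cdot 729\right) - 17} = \frac{1}{\left(\frac{9}{7} + \frac{729}{7}\right) - 17} = \frac{1}{\frac{738}{7} - 17} = \frac{1}{\frac{619}{7}} = \frac{7}{619}$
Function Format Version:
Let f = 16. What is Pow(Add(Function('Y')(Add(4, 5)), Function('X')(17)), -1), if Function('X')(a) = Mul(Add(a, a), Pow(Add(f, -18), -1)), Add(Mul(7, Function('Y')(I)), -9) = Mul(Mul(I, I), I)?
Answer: Rational(7, 619) ≈ 0.011309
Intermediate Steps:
Function('Y')(I) = Add(Rational(9, 7), Mul(Rational(1, 7), Pow(I, 3))) (Function('Y')(I) = Add(Rational(9, 7), Mul(Rational(1, 7), Mul(Mul(I, I), I))) = Add(Rational(9, 7), Mul(Rational(1, 7), Mul(Pow(I, 2), I))) = Add(Rational(9, 7), Mul(Rational(1, 7), Pow(I, 3))))
Function('X')(a) = Mul(-1, a) (Function('X')(a) = Mul(Add(a, a), Pow(Add(16, -18), -1)) = Mul(Mul(2, a), Pow(-2, -1)) = Mul(Mul(2, a), Rational(-1, 2)) = Mul(-1, a))
Pow(Add(Function('Y')(Add(4, 5)), Function('X')(17)), -1) = Pow(Add(Add(Rational(9, 7), Mul(Rational(1, 7), Pow(Add(4, 5), 3))), Mul(-1, 17)), -1) = Pow(Add(Add(Rational(9, 7), Mul(Rational(1, 7), Pow(9, 3))), -17), -1) = Pow(Add(Add(Rational(9, 7), Mul(Rational(1, 7), 729)), -17), -1) = Pow(Add(Add(Rational(9, 7), Rational(729, 7)), -17), -1) = Pow(Add(Rational(738, 7), -17), -1) = Pow(Rational(619, 7), -1) = Rational(7, 619)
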